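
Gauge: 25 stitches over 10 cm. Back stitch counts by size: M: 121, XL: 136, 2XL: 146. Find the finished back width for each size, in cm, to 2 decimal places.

M 48.40 cm; XL 54.40 cm; 2XL 58.40 cm.

25/10 = 2.5 sts per cm.
M: 121 / 2.5 = 48.400 → 48.40 cm.
XL: 136 / 2.5 = 54.400 → 54.40 cm.
2XL: 146 / 2.5 = 58.400 → 58.40 cm.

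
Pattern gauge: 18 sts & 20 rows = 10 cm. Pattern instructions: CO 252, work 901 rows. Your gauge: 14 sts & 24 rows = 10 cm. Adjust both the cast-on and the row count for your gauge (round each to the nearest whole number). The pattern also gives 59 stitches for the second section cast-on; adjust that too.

Cast on 196 stitches; work 1081 rows; second section cast-on 46 stitches.

Stitches: 252 × 14/18 = 196.00 → 196.
Rows: 901 × 24/20 = 1081.20 → 1081.
second section cast-on: 59 × 14/18 = 45.89 → 46.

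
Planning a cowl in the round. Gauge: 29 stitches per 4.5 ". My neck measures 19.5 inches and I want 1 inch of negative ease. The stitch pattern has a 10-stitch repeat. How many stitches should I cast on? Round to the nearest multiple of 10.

120 stitches.

Finished = 19.5 − 1 = 18.5 inches.
29 / 4.5 = 6.444 sts/in.
18.5 × 6.444 = 119.22 sts.
Nearest multiple of 10: 120.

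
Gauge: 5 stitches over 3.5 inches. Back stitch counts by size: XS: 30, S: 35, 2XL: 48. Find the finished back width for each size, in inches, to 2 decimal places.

XS 21.00 inches; S 24.50 inches; 2XL 33.60 inches.

5/3.5 = 1.429 sts per in.
XS: 30 / 1.429 = 21.000 → 21.00 in.
S: 35 / 1.429 = 24.500 → 24.50 in.
2XL: 48 / 1.429 = 33.600 → 33.60 in.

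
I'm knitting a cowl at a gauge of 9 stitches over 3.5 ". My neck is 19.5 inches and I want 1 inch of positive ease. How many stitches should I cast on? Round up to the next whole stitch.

53 stitches.

Finished = 19.5 + 1 = 20.5 in.
9 / 3.5 = 2.571 sts per inch.
20.50 × 2.571 = 52.71 sts.
→ 53 sts.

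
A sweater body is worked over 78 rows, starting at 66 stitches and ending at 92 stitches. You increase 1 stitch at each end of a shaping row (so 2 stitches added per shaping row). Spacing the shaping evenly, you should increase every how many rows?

Increase every 6th row.

Stitches to add: |92 − 66| = 26.
Shaping rows needed: 26 / 2 = 13.
78 rows / 13 = every 6 rows.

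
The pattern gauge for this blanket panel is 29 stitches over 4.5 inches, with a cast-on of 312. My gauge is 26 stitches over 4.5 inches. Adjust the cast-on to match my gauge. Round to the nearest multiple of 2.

Scale factor = 26 / 29 = 0.897.
312 × 26 / 29 = 279.72 sts.
→ 280 sts.

CO 280 sts.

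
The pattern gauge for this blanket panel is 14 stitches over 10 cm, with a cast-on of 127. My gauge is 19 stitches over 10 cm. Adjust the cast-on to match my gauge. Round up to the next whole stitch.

Cast on 173 stitches.

Scale factor = 19 / 14 = 1.357.
127 × 19 / 14 = 172.36 sts.
→ 173 sts.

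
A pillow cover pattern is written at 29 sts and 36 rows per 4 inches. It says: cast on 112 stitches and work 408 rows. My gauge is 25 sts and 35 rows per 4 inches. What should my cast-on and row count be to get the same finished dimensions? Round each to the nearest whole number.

Stitches: 112 × 25/29 = 96.55 → 97.
Rows: 408 × 35/36 = 396.67 → 397.

Cast on 97 stitches; work 397 rows.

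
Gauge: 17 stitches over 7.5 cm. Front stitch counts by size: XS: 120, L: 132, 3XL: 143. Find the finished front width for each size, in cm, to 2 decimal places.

XS 52.94 cm; L 58.24 cm; 3XL 63.09 cm.

17/7.5 = 2.267 sts per cm.
XS: 120 / 2.267 = 52.941 → 52.94 cm.
L: 132 / 2.267 = 58.235 → 58.24 cm.
3XL: 143 / 2.267 = 63.088 → 63.09 cm.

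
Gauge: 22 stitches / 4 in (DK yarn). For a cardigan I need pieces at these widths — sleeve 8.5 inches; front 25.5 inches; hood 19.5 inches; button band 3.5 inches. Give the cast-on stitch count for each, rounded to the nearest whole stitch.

Rate = 22/4 = 5.5 sts per in.
sleeve: 8.5 × 5.5 = 46.75 → 47.
front: 25.5 × 5.5 = 140.25 → 140.
hood: 19.5 × 5.5 = 107.25 → 107.
button band: 3.5 × 5.5 = 19.25 → 19.

sleeve 47; front 140; hood 107; button band 19.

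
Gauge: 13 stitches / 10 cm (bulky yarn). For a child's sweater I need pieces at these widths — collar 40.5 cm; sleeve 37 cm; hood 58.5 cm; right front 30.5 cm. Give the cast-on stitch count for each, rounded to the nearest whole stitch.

collar 53; sleeve 48; hood 76; right front 40.

Rate = 13/10 = 1.3 sts per cm.
collar: 40.5 × 1.3 = 52.65 → 53.
sleeve: 37 × 1.3 = 48.10 → 48.
hood: 58.5 × 1.3 = 76.05 → 76.
right front: 30.5 × 1.3 = 39.65 → 40.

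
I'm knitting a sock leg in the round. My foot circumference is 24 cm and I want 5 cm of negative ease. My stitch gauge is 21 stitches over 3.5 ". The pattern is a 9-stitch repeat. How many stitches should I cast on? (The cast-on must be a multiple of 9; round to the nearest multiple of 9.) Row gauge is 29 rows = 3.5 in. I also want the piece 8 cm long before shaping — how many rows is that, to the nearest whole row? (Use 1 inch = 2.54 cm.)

Cast on 45 stitches; work 26 rows.

Finished = 24 − 5 = 19 cm.
19 cm × 1/2.54 = 7.48 inches.
21/3.5 = 6 sts per in; 7.48 × 6 = 44.88 sts.
Nearest multiple of 9 → 45.
8 cm = 3.15 inches; × 8.286 = 26.10 → 26 rows.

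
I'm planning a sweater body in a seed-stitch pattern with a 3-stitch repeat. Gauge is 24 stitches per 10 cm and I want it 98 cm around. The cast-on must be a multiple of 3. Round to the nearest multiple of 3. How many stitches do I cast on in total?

24 / 10 = 2.4 sts per cm.
98 × 2.4 = 235.20 sts.
Nearest multiple of 3: 234.

234 stitches.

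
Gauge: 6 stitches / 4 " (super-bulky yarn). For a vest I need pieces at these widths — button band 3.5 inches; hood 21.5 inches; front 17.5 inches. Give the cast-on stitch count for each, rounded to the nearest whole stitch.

Rate = 6/4 = 1.5 sts per in.
button band: 3.5 × 1.5 = 5.25 → 5.
hood: 21.5 × 1.5 = 32.25 → 32.
front: 17.5 × 1.5 = 26.25 → 26.

button band 5; hood 32; front 26.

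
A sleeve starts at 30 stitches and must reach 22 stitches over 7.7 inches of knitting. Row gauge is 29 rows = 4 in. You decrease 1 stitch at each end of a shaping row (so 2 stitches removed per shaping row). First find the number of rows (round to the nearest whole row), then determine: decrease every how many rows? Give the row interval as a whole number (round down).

Rows = 7.7 × 7.25 = 55.8 → 56 rows.
Stitches to remove: 8 → 4 shaping rows (at 2 st each).
56 / 4 = 14.00 → every 14 rows.

Decrease every 14th row.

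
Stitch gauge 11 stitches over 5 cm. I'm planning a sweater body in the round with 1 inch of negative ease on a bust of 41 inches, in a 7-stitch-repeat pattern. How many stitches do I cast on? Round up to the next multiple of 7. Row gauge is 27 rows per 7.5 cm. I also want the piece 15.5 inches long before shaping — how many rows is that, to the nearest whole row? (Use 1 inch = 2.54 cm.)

Cast on 224 stitches; work 142 rows.

Finished = 41 − 1 = 40 inches.
40 inches × 2.54 = 101.60 cm.
11/5 = 2.2 sts per cm; 101.60 × 2.2 = 223.52 sts.
Next multiple of 7 → 224.
15.5 inches = 39.37 cm; × 3.6 = 141.73 → 142 rows.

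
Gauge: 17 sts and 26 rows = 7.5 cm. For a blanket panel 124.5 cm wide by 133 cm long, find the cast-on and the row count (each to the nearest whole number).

Stitch gauge = 17/7.5 = 2.267 sts/cm; 124.5 × 2.267 = 282.20 → 282 sts.
Row gauge = 26/7.5 = 3.467 rows/cm; 133 × 3.467 = 461.07 → 461 rows.

Cast on 282 stitches and work 461 rows.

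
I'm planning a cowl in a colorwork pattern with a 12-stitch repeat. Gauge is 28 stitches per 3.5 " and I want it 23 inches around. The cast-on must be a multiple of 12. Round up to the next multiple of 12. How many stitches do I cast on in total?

28 / 3.5 = 8 sts per inch.
23 × 8 = 184.00 sts.
Next multiple of 12: 192.

CO 192 sts.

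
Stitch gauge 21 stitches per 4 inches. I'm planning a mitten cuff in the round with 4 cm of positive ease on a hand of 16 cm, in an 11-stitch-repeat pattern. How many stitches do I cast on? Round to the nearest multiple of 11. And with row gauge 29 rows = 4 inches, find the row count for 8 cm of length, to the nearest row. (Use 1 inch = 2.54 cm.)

Finished = 16 + 4 = 20 cm.
20 cm × 1/2.54 = 7.87 inches.
21/4 = 5.25 sts per in; 7.87 × 5.25 = 41.34 sts.
Nearest multiple of 11 → 44.
8 cm = 3.15 inches; × 7.25 = 22.83 → 23 rows.

Cast on 44 stitches; work 23 rows.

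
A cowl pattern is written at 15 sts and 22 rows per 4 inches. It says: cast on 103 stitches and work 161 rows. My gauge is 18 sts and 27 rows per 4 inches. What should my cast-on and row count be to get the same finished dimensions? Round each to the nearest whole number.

Cast on 124 stitches; work 198 rows.

Stitches: 103 × 18/15 = 123.60 → 124.
Rows: 161 × 27/22 = 197.59 → 198.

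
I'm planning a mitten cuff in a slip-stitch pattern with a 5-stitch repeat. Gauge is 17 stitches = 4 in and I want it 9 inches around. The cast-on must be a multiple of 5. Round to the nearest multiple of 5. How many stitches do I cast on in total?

CO 40 sts.

17 / 4 = 4.25 sts per inch.
9 × 4.25 = 38.25 sts.
Nearest multiple of 5: 40.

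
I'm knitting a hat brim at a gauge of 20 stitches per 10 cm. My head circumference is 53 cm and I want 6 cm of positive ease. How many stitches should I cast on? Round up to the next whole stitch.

CO 118 sts.

Finished = 53 + 6 = 59 cm.
20 / 10 = 2 sts per cm.
59.00 × 2 = 118.00 sts.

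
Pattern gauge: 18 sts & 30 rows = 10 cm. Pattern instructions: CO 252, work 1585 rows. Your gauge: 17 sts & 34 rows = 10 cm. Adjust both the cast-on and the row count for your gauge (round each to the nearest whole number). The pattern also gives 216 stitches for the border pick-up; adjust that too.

Stitches: 252 × 17/18 = 238.00 → 238.
Rows: 1585 × 34/30 = 1796.33 → 1796.
border pick-up: 216 × 17/18 = 204.00 → 204.

Cast on 238 stitches; work 1796 rows; border pick-up 204 stitches.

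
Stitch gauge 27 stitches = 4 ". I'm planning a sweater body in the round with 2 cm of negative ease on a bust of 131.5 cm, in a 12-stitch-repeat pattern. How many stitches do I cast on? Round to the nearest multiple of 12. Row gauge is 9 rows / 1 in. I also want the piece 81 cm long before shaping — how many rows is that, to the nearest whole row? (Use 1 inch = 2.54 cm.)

Finished = 131.5 − 2 = 129.5 cm.
129.5 cm × 1/2.54 = 50.98 inches.
27/4 = 6.75 sts per in; 50.98 × 6.75 = 344.14 sts.
Nearest multiple of 12 → 348.
81 cm = 31.89 inches; × 9 = 287.01 → 287 rows.

Cast on 348 stitches; work 287 rows.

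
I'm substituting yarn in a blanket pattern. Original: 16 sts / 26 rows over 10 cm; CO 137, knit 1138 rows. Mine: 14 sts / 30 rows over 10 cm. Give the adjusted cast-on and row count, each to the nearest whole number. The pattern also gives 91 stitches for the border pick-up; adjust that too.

Stitches: 137 × 14/16 = 119.88 → 120.
Rows: 1138 × 30/26 = 1313.08 → 1313.
border pick-up: 91 × 14/16 = 79.62 → 80.

Cast on 120 stitches; work 1313 rows; border pick-up 80 stitches.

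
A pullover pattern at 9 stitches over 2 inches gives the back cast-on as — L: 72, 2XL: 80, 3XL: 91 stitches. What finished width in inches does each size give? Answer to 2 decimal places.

L 16.00 inches; 2XL 17.78 inches; 3XL 20.22 inches.

9/2 = 4.5 sts per in.
L: 72 / 4.5 = 16.000 → 16.00 in.
2XL: 80 / 4.5 = 17.778 → 17.78 in.
3XL: 91 / 4.5 = 20.222 → 20.22 in.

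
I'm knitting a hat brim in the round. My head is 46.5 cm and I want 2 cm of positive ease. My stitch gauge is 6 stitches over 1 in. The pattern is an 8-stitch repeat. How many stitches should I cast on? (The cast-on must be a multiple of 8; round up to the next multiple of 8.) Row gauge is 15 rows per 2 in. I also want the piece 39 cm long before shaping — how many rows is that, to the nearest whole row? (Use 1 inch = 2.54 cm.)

Finished = 46.5 + 2 = 48.5 cm.
48.5 cm × 1/2.54 = 19.09 inches.
6/1 = 6 sts per in; 19.09 × 6 = 114.57 sts.
Next multiple of 8 → 120.
39 cm = 15.35 inches; × 7.5 = 115.16 → 115 rows.

Cast on 120 stitches; work 115 rows.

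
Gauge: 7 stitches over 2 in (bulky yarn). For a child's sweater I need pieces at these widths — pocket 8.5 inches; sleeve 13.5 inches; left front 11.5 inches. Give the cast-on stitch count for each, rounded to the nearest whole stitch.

pocket 30; sleeve 47; left front 40.

Rate = 7/2 = 3.5 sts per in.
pocket: 8.5 × 3.5 = 29.75 → 30.
sleeve: 13.5 × 3.5 = 47.25 → 47.
left front: 11.5 × 3.5 = 40.25 → 40.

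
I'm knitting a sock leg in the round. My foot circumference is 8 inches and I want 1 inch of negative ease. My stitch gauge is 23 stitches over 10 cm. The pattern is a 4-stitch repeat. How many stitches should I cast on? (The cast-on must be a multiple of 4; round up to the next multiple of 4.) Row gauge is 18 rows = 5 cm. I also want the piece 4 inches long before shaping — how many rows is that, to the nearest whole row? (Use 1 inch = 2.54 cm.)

Finished = 8 − 1 = 7 inches.
7 inches × 2.54 = 17.78 cm.
23/10 = 2.3 sts per cm; 17.78 × 2.3 = 40.89 sts.
Next multiple of 4 → 44.
4 inches = 10.16 cm; × 3.6 = 36.58 → 37 rows.

Cast on 44 stitches; work 37 rows.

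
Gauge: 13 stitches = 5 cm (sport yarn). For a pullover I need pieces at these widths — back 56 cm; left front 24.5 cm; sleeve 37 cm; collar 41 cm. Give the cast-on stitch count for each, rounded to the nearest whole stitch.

Rate = 13/5 = 2.6 sts per cm.
back: 56 × 2.6 = 145.60 → 146.
left front: 24.5 × 2.6 = 63.70 → 64.
sleeve: 37 × 2.6 = 96.20 → 96.
collar: 41 × 2.6 = 106.60 → 107.

back 146; left front 64; sleeve 96; collar 107.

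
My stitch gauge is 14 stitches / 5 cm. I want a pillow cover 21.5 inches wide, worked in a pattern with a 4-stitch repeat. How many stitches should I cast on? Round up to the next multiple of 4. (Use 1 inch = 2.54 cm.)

Cast on 156 stitches.

21.5 in = 21.5 × 2.54 = 54.61 cm.
14 / 5 = 2.8 sts/cm.
54.61 × 2.8 = 152.91 sts.
→ 156.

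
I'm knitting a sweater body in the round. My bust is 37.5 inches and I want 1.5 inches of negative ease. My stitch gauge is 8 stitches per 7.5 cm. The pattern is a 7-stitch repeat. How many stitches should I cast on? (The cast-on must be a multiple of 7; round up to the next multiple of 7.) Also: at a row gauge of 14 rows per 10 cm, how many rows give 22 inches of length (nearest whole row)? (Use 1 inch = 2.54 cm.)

Finished = 37.5 − 1.5 = 36 inches.
36 inches × 2.54 = 91.44 cm.
8/7.5 = 1.067 sts per cm; 91.44 × 1.067 = 97.54 sts.
Next multiple of 7 → 98.
22 inches = 55.88 cm; × 1.4 = 78.23 → 78 rows.

Cast on 98 stitches; work 78 rows.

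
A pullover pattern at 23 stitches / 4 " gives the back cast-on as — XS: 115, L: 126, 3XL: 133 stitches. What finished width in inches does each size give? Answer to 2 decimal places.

23/4 = 5.75 sts per in.
XS: 115 / 5.75 = 20.000 → 20.00 in.
L: 126 / 5.75 = 21.913 → 21.91 in.
3XL: 133 / 5.75 = 23.130 → 23.13 in.

XS 20.00 inches; L 21.91 inches; 3XL 23.13 inches.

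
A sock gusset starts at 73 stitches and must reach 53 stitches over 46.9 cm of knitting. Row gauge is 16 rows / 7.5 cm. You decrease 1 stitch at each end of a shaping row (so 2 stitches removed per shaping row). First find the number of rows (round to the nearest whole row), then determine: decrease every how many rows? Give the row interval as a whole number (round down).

Rows = 46.9 × 2.133 = 100.1 → 100 rows.
Stitches to remove: 20 → 10 shaping rows (at 2 st each).
100 / 10 = 10.00 → every 10 rows.

Decrease every 10th row.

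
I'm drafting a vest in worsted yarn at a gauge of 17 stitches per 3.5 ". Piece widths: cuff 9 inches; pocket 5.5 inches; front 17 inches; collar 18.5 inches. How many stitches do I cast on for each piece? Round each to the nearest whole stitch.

Rate = 17/3.5 = 4.857 sts per in.
cuff: 9 × 4.857 = 43.71 → 44.
pocket: 5.5 × 4.857 = 26.71 → 27.
front: 17 × 4.857 = 82.57 → 83.
collar: 18.5 × 4.857 = 89.86 → 90.

cuff 44; pocket 27; front 83; collar 90.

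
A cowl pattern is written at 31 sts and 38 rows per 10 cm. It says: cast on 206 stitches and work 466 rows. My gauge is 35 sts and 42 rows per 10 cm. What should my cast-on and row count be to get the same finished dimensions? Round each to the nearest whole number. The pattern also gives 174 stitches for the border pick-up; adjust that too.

Stitches: 206 × 35/31 = 232.58 → 233.
Rows: 466 × 42/38 = 515.05 → 515.
border pick-up: 174 × 35/31 = 196.45 → 196.

Cast on 233 stitches; work 515 rows; border pick-up 196 stitches.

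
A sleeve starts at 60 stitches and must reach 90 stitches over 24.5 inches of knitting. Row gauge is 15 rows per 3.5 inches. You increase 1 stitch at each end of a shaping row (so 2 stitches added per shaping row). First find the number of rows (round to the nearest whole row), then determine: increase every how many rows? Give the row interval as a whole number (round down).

Rows = 24.5 × 4.286 = 105.0 → 105 rows.
Stitches to add: 30 → 15 shaping rows (at 2 st each).
105 / 15 = 7.00 → every 7 rows.

Increase every 7th row.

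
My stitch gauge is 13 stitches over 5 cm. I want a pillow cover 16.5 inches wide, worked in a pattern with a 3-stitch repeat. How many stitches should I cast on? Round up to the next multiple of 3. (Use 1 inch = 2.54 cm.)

Cast on 111 stitches.

16.5 in = 16.5 × 2.54 = 41.91 cm.
13 / 5 = 2.6 sts/cm.
41.91 × 2.6 = 108.97 sts.
→ 111.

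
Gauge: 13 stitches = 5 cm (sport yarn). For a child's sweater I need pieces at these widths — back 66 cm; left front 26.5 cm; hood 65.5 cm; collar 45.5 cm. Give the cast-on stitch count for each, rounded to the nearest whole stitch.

back 172; left front 69; hood 170; collar 118.

Rate = 13/5 = 2.6 sts per cm.
back: 66 × 2.6 = 171.60 → 172.
left front: 26.5 × 2.6 = 68.90 → 69.
hood: 65.5 × 2.6 = 170.30 → 170.
collar: 45.5 × 2.6 = 118.30 → 118.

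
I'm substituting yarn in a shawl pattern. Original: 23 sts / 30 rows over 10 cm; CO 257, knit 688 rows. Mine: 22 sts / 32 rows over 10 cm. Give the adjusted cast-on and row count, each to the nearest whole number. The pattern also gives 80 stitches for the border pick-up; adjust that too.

Cast on 246 stitches; work 734 rows; border pick-up 77 stitches.

Stitches: 257 × 22/23 = 245.83 → 246.
Rows: 688 × 32/30 = 733.87 → 734.
border pick-up: 80 × 22/23 = 76.52 → 77.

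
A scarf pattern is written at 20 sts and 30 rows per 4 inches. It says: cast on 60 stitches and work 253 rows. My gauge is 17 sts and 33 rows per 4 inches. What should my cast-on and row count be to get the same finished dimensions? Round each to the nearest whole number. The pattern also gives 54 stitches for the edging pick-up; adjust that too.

Cast on 51 stitches; work 278 rows; edging pick-up 46 stitches.

Stitches: 60 × 17/20 = 51.00 → 51.
Rows: 253 × 33/30 = 278.30 → 278.
edging pick-up: 54 × 17/20 = 45.90 → 46.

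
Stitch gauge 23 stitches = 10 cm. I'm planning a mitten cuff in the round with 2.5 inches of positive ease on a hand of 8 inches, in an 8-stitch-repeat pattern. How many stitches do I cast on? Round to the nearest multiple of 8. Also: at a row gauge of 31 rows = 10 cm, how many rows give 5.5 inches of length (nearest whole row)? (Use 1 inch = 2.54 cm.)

Cast on 64 stitches; work 43 rows.

Finished = 8 + 2.5 = 10.5 inches.
10.5 inches × 2.54 = 26.67 cm.
23/10 = 2.3 sts per cm; 26.67 × 2.3 = 61.34 sts.
Nearest multiple of 8 → 64.
5.5 inches = 13.97 cm; × 3.1 = 43.31 → 43 rows.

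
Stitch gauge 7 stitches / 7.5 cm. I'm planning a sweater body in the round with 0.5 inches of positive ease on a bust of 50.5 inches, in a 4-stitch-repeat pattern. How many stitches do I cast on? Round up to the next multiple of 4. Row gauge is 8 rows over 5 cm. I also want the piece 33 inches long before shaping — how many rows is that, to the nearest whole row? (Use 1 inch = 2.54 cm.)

Finished = 50.5 + 0.5 = 51 inches.
51 inches × 2.54 = 129.54 cm.
7/7.5 = 0.933 sts per cm; 129.54 × 0.933 = 120.90 sts.
Next multiple of 4 → 124.
33 inches = 83.82 cm; × 1.6 = 134.11 → 134 rows.

Cast on 124 stitches; work 134 rows.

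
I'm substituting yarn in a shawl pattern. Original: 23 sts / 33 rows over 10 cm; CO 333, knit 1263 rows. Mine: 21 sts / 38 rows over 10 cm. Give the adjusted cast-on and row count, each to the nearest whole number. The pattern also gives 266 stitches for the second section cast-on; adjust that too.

Cast on 304 stitches; work 1454 rows; second section cast-on 243 stitches.

Stitches: 333 × 21/23 = 304.04 → 304.
Rows: 1263 × 38/33 = 1454.36 → 1454.
second section cast-on: 266 × 21/23 = 242.87 → 243.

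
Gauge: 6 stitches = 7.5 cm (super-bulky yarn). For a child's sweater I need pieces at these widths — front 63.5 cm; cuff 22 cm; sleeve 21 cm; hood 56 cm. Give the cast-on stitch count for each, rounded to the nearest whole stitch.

front 51; cuff 18; sleeve 17; hood 45.

Rate = 6/7.5 = 0.8 sts per cm.
front: 63.5 × 0.8 = 50.80 → 51.
cuff: 22 × 0.8 = 17.60 → 18.
sleeve: 21 × 0.8 = 16.80 → 17.
hood: 56 × 0.8 = 44.80 → 45.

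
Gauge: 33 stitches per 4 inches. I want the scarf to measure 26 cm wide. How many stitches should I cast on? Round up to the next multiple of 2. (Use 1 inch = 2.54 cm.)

26 cm = 10.24 in.
33 stitches / 4 in = 8.25 stitches per inch.
10.24 × 8.25 = 84.45 stitches.
Round up multiple of 2 → 86.

Cast on 86 stitches.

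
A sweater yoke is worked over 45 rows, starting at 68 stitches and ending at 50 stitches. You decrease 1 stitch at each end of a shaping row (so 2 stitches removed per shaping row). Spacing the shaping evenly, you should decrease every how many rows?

Stitches to remove: |50 − 68| = 18.
Shaping rows needed: 18 / 2 = 9.
45 rows / 9 = every 5 rows.

Decrease every 5th row.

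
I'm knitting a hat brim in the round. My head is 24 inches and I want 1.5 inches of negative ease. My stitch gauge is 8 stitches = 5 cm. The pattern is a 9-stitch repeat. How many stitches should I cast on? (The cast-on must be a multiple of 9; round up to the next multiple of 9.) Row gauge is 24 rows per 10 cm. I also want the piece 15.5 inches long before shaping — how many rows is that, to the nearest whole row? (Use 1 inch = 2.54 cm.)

Finished = 24 − 1.5 = 22.5 inches.
22.5 inches × 2.54 = 57.15 cm.
8/5 = 1.6 sts per cm; 57.15 × 1.6 = 91.44 sts.
Next multiple of 9 → 99.
15.5 inches = 39.37 cm; × 2.4 = 94.49 → 94 rows.

Cast on 99 stitches; work 94 rows.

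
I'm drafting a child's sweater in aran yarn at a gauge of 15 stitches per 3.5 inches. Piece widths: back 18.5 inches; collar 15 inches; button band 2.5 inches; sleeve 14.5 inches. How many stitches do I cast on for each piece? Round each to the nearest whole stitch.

back 79; collar 64; button band 11; sleeve 62.

Rate = 15/3.5 = 4.286 sts per in.
back: 18.5 × 4.286 = 79.29 → 79.
collar: 15 × 4.286 = 64.29 → 64.
button band: 2.5 × 4.286 = 10.71 → 11.
sleeve: 14.5 × 4.286 = 62.14 → 62.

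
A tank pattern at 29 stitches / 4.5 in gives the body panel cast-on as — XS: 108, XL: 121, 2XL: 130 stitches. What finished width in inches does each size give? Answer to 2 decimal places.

29/4.5 = 6.444 sts per in.
XS: 108 / 6.444 = 16.759 → 16.76 in.
XL: 121 / 6.444 = 18.776 → 18.78 in.
2XL: 130 / 6.444 = 20.172 → 20.17 in.

XS 16.76 inches; XL 18.78 inches; 2XL 20.17 inches.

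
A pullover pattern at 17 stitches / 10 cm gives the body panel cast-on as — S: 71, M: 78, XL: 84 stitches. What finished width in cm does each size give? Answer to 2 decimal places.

17/10 = 1.7 sts per cm.
S: 71 / 1.7 = 41.765 → 41.76 cm.
M: 78 / 1.7 = 45.882 → 45.88 cm.
XL: 84 / 1.7 = 49.412 → 49.41 cm.

S 41.76 cm; M 45.88 cm; XL 49.41 cm.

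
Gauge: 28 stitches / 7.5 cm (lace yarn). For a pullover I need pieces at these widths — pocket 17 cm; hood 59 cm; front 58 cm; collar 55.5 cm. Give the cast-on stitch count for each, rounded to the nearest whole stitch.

pocket 63; hood 220; front 217; collar 207.

Rate = 28/7.5 = 3.733 sts per cm.
pocket: 17 × 3.733 = 63.47 → 63.
hood: 59 × 3.733 = 220.27 → 220.
front: 58 × 3.733 = 216.53 → 217.
collar: 55.5 × 3.733 = 207.20 → 207.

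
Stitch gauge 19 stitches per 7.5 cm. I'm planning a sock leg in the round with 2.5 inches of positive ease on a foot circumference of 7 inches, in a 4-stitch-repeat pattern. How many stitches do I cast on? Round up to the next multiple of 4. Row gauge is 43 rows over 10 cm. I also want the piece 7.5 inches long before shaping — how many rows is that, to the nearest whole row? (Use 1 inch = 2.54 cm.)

Cast on 64 stitches; work 82 rows.

Finished = 7 + 2.5 = 9.5 inches.
9.5 inches × 2.54 = 24.13 cm.
19/7.5 = 2.533 sts per cm; 24.13 × 2.533 = 61.13 sts.
Next multiple of 4 → 64.
7.5 inches = 19.05 cm; × 4.3 = 81.92 → 82 rows.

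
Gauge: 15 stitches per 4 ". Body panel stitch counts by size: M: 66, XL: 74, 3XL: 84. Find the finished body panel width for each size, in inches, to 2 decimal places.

M 17.60 inches; XL 19.73 inches; 3XL 22.40 inches.

15/4 = 3.75 sts per in.
M: 66 / 3.75 = 17.600 → 17.60 in.
XL: 74 / 3.75 = 19.733 → 19.73 in.
3XL: 84 / 3.75 = 22.400 → 22.40 in.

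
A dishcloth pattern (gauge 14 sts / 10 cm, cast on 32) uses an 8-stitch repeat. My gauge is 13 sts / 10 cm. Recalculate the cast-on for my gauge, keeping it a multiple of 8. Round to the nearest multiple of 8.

32 × 13 / 14 = 29.71.
Nearest multiple of 8: 32.

CO 32 sts.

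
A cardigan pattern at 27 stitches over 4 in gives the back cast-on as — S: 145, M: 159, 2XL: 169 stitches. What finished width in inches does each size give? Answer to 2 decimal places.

27/4 = 6.75 sts per in.
S: 145 / 6.75 = 21.481 → 21.48 in.
M: 159 / 6.75 = 23.556 → 23.56 in.
2XL: 169 / 6.75 = 25.037 → 25.04 in.

S 21.48 inches; M 23.56 inches; 2XL 25.04 inches.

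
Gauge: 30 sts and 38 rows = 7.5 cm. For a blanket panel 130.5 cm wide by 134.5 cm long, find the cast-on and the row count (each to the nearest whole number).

Stitch gauge = 30/7.5 = 4 sts/cm; 130.5 × 4 = 522.00 → 522 sts.
Row gauge = 38/7.5 = 5.067 rows/cm; 134.5 × 5.067 = 681.47 → 681 rows.

Cast on 522 stitches and work 681 rows.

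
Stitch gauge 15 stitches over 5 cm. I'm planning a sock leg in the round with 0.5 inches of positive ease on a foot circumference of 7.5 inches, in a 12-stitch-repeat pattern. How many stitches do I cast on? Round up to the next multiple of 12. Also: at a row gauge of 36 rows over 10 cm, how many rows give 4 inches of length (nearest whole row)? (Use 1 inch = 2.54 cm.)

Finished = 7.5 + 0.5 = 8 inches.
8 inches × 2.54 = 20.32 cm.
15/5 = 3 sts per cm; 20.32 × 3 = 60.96 sts.
Next multiple of 12 → 72.
4 inches = 10.16 cm; × 3.6 = 36.58 → 37 rows.

Cast on 72 stitches; work 37 rows.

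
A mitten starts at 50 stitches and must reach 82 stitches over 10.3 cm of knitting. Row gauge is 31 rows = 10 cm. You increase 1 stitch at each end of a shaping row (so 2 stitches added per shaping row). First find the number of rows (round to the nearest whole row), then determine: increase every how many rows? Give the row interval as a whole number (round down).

Increase every 2nd row.

Rows = 10.3 × 3.1 = 31.9 → 32 rows.
Stitches to add: 32 → 16 shaping rows (at 2 st each).
32 / 16 = 2.00 → every 2 rows.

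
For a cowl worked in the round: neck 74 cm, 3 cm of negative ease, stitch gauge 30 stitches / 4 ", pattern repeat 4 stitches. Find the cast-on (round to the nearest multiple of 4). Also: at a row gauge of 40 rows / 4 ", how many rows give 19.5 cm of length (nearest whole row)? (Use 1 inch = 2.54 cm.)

Finished = 74 − 3 = 71 cm.
71 cm × 1/2.54 = 27.95 inches.
30/4 = 7.5 sts per in; 27.95 × 7.5 = 209.65 sts.
Nearest multiple of 4 → 208.
19.5 cm = 7.68 inches; × 10 = 76.77 → 77 rows.

Cast on 208 stitches; work 77 rows.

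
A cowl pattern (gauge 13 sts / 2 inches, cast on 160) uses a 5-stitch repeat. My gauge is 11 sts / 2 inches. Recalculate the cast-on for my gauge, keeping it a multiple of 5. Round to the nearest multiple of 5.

Cast on 135 stitches.

160 × 11 / 13 = 135.38.
Nearest multiple of 5: 135.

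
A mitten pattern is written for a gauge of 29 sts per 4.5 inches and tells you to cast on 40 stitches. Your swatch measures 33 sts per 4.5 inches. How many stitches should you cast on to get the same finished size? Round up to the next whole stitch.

Scale factor = 33 / 29 = 1.138.
40 × 33 / 29 = 45.52 sts.
→ 46 sts.

46 stitches.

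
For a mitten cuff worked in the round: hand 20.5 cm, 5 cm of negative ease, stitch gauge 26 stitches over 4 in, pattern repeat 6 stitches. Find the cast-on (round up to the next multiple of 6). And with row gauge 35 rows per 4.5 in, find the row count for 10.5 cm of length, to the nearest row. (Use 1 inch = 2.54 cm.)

Finished = 20.5 − 5 = 15.5 cm.
15.5 cm × 1/2.54 = 6.10 inches.
26/4 = 6.5 sts per in; 6.10 × 6.5 = 39.67 sts.
Next multiple of 6 → 42.
10.5 cm = 4.13 inches; × 7.778 = 32.15 → 32 rows.

Cast on 42 stitches; work 32 rows.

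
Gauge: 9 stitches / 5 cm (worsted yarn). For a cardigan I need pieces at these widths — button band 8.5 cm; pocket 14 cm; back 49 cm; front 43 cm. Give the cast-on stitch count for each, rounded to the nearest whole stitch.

button band 15; pocket 25; back 88; front 77.

Rate = 9/5 = 1.8 sts per cm.
button band: 8.5 × 1.8 = 15.30 → 15.
pocket: 14 × 1.8 = 25.20 → 25.
back: 49 × 1.8 = 88.20 → 88.
front: 43 × 1.8 = 77.40 → 77.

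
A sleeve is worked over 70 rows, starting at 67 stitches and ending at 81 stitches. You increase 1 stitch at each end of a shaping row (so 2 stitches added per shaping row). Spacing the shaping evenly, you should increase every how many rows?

Increase every 10th row.

Stitches to add: |81 − 67| = 14.
Shaping rows needed: 14 / 2 = 7.
70 rows / 7 = every 10 rows.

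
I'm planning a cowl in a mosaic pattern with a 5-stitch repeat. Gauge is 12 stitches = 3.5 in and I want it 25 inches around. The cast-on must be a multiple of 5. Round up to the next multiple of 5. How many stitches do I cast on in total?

90 stitches.

12 / 3.5 = 3.429 sts per inch.
25 × 3.429 = 85.71 sts.
Next multiple of 5: 90.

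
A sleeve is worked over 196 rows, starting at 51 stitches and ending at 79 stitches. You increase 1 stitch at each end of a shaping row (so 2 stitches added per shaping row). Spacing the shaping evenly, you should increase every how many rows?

Increase every 14th row.

Stitches to add: |79 − 51| = 28.
Shaping rows needed: 28 / 2 = 14.
196 rows / 14 = every 14 rows.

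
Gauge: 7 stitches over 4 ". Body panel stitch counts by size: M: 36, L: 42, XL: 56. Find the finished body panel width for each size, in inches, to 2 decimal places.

7/4 = 1.75 sts per in.
M: 36 / 1.75 = 20.571 → 20.57 in.
L: 42 / 1.75 = 24.000 → 24.00 in.
XL: 56 / 1.75 = 32.000 → 32.00 in.

M 20.57 inches; L 24.00 inches; XL 32.00 inches.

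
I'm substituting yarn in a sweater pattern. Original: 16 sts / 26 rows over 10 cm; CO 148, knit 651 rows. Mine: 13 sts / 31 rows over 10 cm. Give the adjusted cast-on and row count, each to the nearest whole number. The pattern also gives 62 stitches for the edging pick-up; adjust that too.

Stitches: 148 × 13/16 = 120.25 → 120.
Rows: 651 × 31/26 = 776.19 → 776.
edging pick-up: 62 × 13/16 = 50.38 → 50.

Cast on 120 stitches; work 776 rows; edging pick-up 50 stitches.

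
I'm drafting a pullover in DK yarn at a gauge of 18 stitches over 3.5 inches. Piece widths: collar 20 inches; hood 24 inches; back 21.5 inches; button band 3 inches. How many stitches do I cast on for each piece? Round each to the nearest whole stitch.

Rate = 18/3.5 = 5.143 sts per in.
collar: 20 × 5.143 = 102.86 → 103.
hood: 24 × 5.143 = 123.43 → 123.
back: 21.5 × 5.143 = 110.57 → 111.
button band: 3 × 5.143 = 15.43 → 15.

collar 103; hood 123; back 111; button band 15.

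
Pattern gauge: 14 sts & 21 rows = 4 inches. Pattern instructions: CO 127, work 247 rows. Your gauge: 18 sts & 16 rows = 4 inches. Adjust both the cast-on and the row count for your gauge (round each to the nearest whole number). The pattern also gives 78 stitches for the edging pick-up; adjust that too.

Cast on 163 stitches; work 188 rows; edging pick-up 100 stitches.

Stitches: 127 × 18/14 = 163.29 → 163.
Rows: 247 × 16/21 = 188.19 → 188.
edging pick-up: 78 × 18/14 = 100.29 → 100.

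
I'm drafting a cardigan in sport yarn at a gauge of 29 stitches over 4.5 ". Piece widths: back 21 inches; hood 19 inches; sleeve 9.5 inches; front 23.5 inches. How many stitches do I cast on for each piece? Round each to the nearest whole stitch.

back 135; hood 122; sleeve 61; front 151.

Rate = 29/4.5 = 6.444 sts per in.
back: 21 × 6.444 = 135.33 → 135.
hood: 19 × 6.444 = 122.44 → 122.
sleeve: 9.5 × 6.444 = 61.22 → 61.
front: 23.5 × 6.444 = 151.44 → 151.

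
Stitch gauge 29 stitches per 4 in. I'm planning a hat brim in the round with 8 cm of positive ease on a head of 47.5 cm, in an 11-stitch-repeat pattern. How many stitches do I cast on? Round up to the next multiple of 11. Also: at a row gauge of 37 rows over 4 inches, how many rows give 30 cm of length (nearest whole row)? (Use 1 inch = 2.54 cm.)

Cast on 165 stitches; work 109 rows.

Finished = 47.5 + 8 = 55.5 cm.
55.5 cm × 1/2.54 = 21.85 inches.
29/4 = 7.25 sts per in; 21.85 × 7.25 = 158.42 sts.
Next multiple of 11 → 165.
30 cm = 11.81 inches; × 9.25 = 109.25 → 109 rows.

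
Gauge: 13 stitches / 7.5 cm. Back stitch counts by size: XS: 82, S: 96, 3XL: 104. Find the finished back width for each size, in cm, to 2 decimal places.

13/7.5 = 1.733 sts per cm.
XS: 82 / 1.733 = 47.308 → 47.31 cm.
S: 96 / 1.733 = 55.385 → 55.38 cm.
3XL: 104 / 1.733 = 60.000 → 60.00 cm.

XS 47.31 cm; S 55.38 cm; 3XL 60.00 cm.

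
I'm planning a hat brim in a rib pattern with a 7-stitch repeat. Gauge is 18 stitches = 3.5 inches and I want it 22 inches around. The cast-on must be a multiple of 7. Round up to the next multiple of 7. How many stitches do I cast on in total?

Cast on 119 stitches.

18 / 3.5 = 5.143 sts per inch.
22 × 5.143 = 113.14 sts.
Next multiple of 7: 119.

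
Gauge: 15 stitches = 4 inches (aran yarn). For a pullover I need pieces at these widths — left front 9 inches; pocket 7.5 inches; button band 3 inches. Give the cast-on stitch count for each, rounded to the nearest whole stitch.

Rate = 15/4 = 3.75 sts per in.
left front: 9 × 3.75 = 33.75 → 34.
pocket: 7.5 × 3.75 = 28.12 → 28.
button band: 3 × 3.75 = 11.25 → 11.

left front 34; pocket 28; button band 11.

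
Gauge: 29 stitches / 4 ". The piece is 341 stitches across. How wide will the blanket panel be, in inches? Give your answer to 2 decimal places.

47.03 inches.

29 stitches / 4 inch = 7.25 stitches per inch.
341 / 7.25 = 47.034 inches.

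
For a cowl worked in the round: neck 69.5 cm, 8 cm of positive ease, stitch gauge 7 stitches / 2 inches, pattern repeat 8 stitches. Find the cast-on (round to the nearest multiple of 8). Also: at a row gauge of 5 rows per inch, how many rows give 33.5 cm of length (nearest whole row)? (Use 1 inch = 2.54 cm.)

Cast on 104 stitches; work 66 rows.

Finished = 69.5 + 8 = 77.5 cm.
77.5 cm × 1/2.54 = 30.51 inches.
7/2 = 3.5 sts per in; 30.51 × 3.5 = 106.79 sts.
Nearest multiple of 8 → 104.
33.5 cm = 13.19 inches; × 5 = 65.94 → 66 rows.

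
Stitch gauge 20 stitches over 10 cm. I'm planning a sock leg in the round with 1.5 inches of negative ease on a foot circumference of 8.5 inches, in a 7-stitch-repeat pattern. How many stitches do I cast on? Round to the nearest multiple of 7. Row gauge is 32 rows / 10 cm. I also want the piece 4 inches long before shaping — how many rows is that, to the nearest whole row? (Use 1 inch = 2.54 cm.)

Cast on 35 stitches; work 33 rows.

Finished = 8.5 − 1.5 = 7 inches.
7 inches × 2.54 = 17.78 cm.
20/10 = 2 sts per cm; 17.78 × 2 = 35.56 sts.
Nearest multiple of 7 → 35.
4 inches = 10.16 cm; × 3.2 = 32.51 → 33 rows.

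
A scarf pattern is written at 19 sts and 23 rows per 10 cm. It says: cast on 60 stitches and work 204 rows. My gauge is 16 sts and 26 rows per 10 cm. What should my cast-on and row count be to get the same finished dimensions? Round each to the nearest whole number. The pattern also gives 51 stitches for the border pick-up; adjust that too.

Cast on 51 stitches; work 231 rows; border pick-up 43 stitches.

Stitches: 60 × 16/19 = 50.53 → 51.
Rows: 204 × 26/23 = 230.61 → 231.
border pick-up: 51 × 16/19 = 42.95 → 43.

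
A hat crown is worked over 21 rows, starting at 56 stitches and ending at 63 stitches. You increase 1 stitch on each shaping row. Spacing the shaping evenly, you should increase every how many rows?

Increase every 3rd row.

Stitches to add: |63 − 56| = 7.
Shaping rows needed: 7 / 1 = 7.
21 rows / 7 = every 3 rows.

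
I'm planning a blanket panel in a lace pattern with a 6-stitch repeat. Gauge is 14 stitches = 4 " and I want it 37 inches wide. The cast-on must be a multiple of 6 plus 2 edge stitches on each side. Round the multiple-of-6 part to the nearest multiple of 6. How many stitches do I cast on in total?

14 / 4 = 3.5 sts per inch.
37 × 3.5 = 129.50 sts.
Less 4 edge sts → 125.50 for the repeat.
Nearest multiple of 6: 126.
Add back 4 edge sts → 130.

130 stitches.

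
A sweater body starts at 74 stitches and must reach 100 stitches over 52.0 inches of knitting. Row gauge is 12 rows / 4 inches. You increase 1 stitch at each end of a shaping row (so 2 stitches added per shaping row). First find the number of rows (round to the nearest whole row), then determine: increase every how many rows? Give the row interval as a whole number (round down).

Increase every 12th row.

Rows = 52.0 × 3 = 156.0 → 156 rows.
Stitches to add: 26 → 13 shaping rows (at 2 st each).
156 / 13 = 12.00 → every 12 rows.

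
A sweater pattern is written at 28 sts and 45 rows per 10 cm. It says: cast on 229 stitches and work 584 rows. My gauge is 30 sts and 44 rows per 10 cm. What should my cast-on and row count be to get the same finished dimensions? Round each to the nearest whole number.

Cast on 245 stitches; work 571 rows.

Stitches: 229 × 30/28 = 245.36 → 245.
Rows: 584 × 44/45 = 571.02 → 571.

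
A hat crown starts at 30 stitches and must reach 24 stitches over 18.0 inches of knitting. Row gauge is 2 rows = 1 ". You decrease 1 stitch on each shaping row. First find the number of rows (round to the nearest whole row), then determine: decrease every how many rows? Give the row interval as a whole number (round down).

Decrease every 6th row.

Rows = 18.0 × 2 = 36.0 → 36 rows.
Stitches to remove: 6 → 6 shaping rows (at 1 st each).
36 / 6 = 6.00 → every 6 rows.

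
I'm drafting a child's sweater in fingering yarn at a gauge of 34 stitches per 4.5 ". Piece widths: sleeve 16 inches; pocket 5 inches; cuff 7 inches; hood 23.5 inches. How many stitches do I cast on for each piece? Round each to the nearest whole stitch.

Rate = 34/4.5 = 7.556 sts per in.
sleeve: 16 × 7.556 = 120.89 → 121.
pocket: 5 × 7.556 = 37.78 → 38.
cuff: 7 × 7.556 = 52.89 → 53.
hood: 23.5 × 7.556 = 177.56 → 178.

sleeve 121; pocket 38; cuff 53; hood 178.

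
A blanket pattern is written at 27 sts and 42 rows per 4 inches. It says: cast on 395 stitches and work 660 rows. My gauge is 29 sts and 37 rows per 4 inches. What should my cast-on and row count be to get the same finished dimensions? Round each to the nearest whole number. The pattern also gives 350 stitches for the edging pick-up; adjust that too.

Cast on 424 stitches; work 581 rows; edging pick-up 376 stitches.

Stitches: 395 × 29/27 = 424.26 → 424.
Rows: 660 × 37/42 = 581.43 → 581.
edging pick-up: 350 × 29/27 = 375.93 → 376.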